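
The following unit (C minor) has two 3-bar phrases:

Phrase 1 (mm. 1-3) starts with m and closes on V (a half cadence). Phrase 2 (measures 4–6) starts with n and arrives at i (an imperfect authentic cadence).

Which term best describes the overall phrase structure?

Phrase 1 ends with a half cadence (weaker) and phrase 2 with an imperfect authentic cadence (stronger): antecedent + consequent = a period.
The two phrases open with different material (m / n), so the period is contrasting.

contrasting period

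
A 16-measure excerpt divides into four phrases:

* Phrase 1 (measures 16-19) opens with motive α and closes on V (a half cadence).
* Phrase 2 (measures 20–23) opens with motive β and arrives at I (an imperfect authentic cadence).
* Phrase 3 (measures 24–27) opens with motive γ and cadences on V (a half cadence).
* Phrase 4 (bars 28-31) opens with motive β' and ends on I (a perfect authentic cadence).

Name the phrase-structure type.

contrasting double period

Four phrases in two halves: the first half (mm. 16-23) ends with an imperfect authentic cadence, the second (mm. 24-31) with a perfect authentic cadence — a large antecedent–consequent pair, i.e. a double period.
Phrase 3 begins with different material from phrase 1, making it contrasting.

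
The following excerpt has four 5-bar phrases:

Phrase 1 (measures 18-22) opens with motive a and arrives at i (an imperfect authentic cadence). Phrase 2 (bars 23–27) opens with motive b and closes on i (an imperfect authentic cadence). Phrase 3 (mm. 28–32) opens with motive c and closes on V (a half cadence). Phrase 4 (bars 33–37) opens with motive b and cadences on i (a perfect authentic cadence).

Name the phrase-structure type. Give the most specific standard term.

Four phrases in two halves: the first half (mm. 18–27) ends with an imperfect authentic cadence, the second (bars 28–37) with a perfect authentic cadence — a large antecedent–consequent pair, i.e. a double period.
Phrase 3 begins with different material from phrase 1, making it contrasting.

contrasting double period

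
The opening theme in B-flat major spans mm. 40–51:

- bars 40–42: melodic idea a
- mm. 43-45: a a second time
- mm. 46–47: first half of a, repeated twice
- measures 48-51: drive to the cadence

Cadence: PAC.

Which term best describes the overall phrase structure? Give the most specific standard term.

Basic idea (mm. 40–42) + its repetition (bars 43-45) form the presentation; fragmentation and cadence (measures 46–51) form the continuation — the 12-bar whole is a sentence.

sentence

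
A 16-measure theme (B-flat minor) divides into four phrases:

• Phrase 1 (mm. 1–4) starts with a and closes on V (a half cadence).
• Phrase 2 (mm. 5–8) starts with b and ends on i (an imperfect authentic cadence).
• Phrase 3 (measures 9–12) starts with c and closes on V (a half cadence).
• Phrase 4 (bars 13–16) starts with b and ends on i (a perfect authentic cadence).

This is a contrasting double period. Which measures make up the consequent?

In a double period the first pair of phrases (ending imperfect authentic cadence) is the large antecedent and the second pair (ending perfect authentic cadence) is the large consequent; the consequent is measures 9–16.

measures 9–16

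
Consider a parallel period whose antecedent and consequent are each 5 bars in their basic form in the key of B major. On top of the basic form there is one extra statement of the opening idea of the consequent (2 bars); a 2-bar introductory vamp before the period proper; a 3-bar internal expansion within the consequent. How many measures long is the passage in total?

17 measures

Basic parallel period: 5 + 5 = 10 bars.
10 (basic form) + 2 (extra statement) + 2 (introduction) + 3 (internal expansion) = 17.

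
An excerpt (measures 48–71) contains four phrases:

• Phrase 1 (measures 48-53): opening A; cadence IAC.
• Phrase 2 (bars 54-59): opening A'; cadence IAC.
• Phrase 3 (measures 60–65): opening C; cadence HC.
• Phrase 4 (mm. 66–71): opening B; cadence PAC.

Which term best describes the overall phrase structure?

Four phrases in two halves: the first half (measures 48-59) ends with an imperfect authentic cadence, the second (mm. 60–71) with a perfect authentic cadence — a large antecedent–consequent pair, i.e. a double period.
Phrase 3 begins with different material from phrase 1, making it contrasting.

contrasting double period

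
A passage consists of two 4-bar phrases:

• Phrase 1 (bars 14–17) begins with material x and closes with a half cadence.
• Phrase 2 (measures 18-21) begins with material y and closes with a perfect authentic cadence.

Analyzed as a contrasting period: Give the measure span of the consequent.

The antecedent is the phrase ending with the weaker cadence (half cadence, phrase 1) and the consequent the one ending more conclusively (perfect authentic cadence, phrase 2); the consequent is mm. 18-21.

measures 18–21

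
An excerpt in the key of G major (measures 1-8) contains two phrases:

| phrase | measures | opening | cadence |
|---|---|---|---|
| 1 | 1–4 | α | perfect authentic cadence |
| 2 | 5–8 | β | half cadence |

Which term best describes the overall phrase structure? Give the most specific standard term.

The second phrase closes with a half cadence, which is not stronger than the first phrase's perfect authentic cadence; without a weak→strong cadential pair there is no antecedent–consequent relationship, so this is a phrase group rather than a period.

phrase group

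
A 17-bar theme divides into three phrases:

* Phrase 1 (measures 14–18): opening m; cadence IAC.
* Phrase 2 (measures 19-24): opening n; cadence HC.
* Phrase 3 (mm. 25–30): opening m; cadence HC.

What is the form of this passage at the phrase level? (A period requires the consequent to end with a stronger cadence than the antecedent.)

phrase group

The final phrase closes with a half cadence, which is not stronger than the preceding half cadence; the 3 phrases lack an overall antecedent–consequent design and so form a phrase group.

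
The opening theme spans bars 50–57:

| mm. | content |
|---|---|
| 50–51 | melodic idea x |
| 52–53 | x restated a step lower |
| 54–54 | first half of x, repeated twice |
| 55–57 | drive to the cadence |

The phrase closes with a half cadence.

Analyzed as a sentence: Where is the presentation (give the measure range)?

The presentation of a sentence is the basic idea (bars 50-51) plus its repetition (mm. 52–53); the presentation is therefore mm. 50-53.

measures 50–53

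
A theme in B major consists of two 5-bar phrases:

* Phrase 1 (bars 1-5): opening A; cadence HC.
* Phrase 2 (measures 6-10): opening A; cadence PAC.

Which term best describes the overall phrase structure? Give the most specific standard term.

Phrase 1 ends with a half cadence (weaker) and phrase 2 with a perfect authentic cadence (stronger): antecedent + consequent = a period.
The two phrases open with the same material (A / A), so the period is parallel.

parallel period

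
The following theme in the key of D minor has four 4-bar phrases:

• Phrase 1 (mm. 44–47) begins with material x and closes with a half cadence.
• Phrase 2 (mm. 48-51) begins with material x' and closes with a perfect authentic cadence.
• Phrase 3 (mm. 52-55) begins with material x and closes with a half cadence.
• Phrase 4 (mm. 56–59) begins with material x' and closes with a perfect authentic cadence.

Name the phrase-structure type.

repeated period

The cadence pattern HC–PAC–HC–PAC is weak–strong twice, and phrases 3–4 restate phrases 1–2: a period heard twice, not a double period (which would end weakly at phrase 2).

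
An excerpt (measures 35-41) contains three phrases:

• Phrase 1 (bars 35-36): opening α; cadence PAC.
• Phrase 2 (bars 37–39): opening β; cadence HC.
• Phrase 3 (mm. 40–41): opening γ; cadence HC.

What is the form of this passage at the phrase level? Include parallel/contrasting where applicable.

The final phrase closes with a half cadence, which is not stronger than the preceding half cadence; the 3 phrases lack an overall antecedent–consequent design and so form a phrase group.

phrase group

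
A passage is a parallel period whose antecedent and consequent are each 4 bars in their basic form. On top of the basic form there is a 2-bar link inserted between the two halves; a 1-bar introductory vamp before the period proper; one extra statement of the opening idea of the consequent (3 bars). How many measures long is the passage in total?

14 measures

Basic parallel period: 4 + 4 = 8 bars.
8 (basic form) + 2 (link) + 1 (introduction) + 3 (extra statement) = 14.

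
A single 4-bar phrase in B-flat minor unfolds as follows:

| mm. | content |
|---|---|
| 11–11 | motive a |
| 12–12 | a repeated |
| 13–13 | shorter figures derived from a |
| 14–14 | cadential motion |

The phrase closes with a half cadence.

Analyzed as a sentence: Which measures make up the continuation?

measures 13–14

After the presentation (mm. 11-12), the continuation covers the fragmentation through the cadence: mm. 13–14.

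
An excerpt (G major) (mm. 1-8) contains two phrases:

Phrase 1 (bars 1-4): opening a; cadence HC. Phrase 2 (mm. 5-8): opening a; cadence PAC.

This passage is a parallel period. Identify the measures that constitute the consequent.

measures 5–8

The antecedent is the phrase ending with the weaker cadence (half cadence, phrase 1) and the consequent the one ending more conclusively (perfect authentic cadence, phrase 2); the consequent is mm. 5-8.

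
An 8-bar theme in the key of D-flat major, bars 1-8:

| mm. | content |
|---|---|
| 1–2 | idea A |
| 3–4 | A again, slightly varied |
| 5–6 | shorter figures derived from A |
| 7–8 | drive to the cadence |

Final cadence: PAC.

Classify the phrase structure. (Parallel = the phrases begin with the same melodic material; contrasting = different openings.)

Basic idea (mm. 1-2) + its repetition (mm. 3–4) form the presentation; fragmentation and cadence (bars 5–8) form the continuation — the 8-bar whole is a sentence.

sentence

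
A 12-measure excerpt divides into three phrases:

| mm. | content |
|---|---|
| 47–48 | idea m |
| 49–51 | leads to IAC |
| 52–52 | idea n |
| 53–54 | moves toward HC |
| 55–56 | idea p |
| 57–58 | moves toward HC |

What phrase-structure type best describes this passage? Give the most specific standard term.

phrase group

The final phrase closes with a half cadence, which is not stronger than the preceding half cadence; the 3 phrases lack an overall antecedent–consequent design and so form a phrase group.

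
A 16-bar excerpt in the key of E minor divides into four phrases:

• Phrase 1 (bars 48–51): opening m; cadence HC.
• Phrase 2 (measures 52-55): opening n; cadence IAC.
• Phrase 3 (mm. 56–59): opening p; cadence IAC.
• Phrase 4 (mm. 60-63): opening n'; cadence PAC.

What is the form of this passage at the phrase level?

contrasting double period

Four phrases in two halves: the first half (bars 48–55) ends with an imperfect authentic cadence, the second (mm. 56–63) with a perfect authentic cadence — a large antecedent–consequent pair, i.e. a double period.
Phrase 3 begins with different material from phrase 1, making it contrasting.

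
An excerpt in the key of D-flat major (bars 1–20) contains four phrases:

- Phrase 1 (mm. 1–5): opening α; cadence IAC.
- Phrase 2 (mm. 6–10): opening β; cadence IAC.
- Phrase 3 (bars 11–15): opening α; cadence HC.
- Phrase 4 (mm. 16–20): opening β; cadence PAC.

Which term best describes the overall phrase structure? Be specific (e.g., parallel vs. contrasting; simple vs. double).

parallel double period

Four phrases in two halves: the first half (measures 1–10) ends with an imperfect authentic cadence, the second (measures 11-20) with a perfect authentic cadence — a large antecedent–consequent pair, i.e. a double period.
Phrase 3 begins with the same material as phrase 1, making it parallel.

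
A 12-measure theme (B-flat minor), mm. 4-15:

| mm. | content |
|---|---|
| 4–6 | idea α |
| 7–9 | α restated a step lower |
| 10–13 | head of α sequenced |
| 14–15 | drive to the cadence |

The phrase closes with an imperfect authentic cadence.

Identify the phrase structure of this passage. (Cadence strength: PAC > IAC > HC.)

sentence

Basic idea (measures 4-6) + its repetition (mm. 7-9) form the presentation; fragmentation and cadence (mm. 10-15) form the continuation — the 12-bar whole is a sentence.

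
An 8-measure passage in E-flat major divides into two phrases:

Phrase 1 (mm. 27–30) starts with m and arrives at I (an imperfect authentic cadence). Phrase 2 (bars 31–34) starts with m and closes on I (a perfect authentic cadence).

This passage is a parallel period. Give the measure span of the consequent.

measures 31–34

The antecedent is the phrase ending with the weaker cadence (imperfect authentic cadence, phrase 1) and the consequent the one ending more conclusively (perfect authentic cadence, phrase 2); the consequent is mm. 31–34.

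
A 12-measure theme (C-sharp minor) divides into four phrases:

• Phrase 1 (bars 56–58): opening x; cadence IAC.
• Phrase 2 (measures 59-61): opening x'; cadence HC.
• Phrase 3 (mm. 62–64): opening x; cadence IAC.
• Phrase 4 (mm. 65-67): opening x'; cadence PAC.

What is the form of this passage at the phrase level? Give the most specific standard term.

parallel double period

Four phrases in two halves: the first half (measures 56–61) ends with a half cadence, the second (mm. 62–67) with a perfect authentic cadence — a large antecedent–consequent pair, i.e. a double period.
Phrase 3 begins with the same material as phrase 1, making it parallel.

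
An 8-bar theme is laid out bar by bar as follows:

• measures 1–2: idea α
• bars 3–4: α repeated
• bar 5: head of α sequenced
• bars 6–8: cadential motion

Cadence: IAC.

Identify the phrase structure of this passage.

sentence

Basic idea (mm. 1–2) + its repetition (bars 3–4) form the presentation; fragmentation and cadence (bars 5-8) form the continuation — the 8-bar whole is a sentence.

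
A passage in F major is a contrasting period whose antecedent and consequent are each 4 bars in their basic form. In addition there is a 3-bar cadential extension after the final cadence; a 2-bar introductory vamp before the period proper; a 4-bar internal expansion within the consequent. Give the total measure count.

17 measures

Basic contrasting period: 4 + 4 = 8 bars.
8 (basic form) + 3 (cadential extension) + 2 (introduction) + 4 (internal expansion) = 17.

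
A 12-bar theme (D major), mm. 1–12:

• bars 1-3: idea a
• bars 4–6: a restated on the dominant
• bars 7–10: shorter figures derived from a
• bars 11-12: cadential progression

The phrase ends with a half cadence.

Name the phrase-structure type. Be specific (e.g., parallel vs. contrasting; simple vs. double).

Basic idea (mm. 1-3) + its repetition (bars 4-6) form the presentation; fragmentation and cadence (measures 7–12) form the continuation — the 12-bar whole is a sentence.

sentence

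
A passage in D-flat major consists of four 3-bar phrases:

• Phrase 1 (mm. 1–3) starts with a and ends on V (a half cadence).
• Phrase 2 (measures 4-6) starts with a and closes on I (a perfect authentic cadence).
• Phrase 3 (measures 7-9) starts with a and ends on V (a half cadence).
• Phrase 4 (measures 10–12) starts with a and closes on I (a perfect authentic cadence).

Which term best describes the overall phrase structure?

The cadence pattern HC–PAC–HC–PAC is weak–strong twice, and phrases 3–4 restate phrases 1–2: a period heard twice, not a double period (which would end weakly at phrase 2).

repeated period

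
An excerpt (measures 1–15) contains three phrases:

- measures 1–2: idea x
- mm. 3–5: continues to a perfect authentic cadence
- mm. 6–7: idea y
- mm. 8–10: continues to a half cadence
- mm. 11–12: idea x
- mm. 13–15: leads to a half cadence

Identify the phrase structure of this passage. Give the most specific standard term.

phrase group

The final phrase closes with a half cadence, which is not stronger than the preceding half cadence; the 3 phrases lack an overall antecedent–consequent design and so form a phrase group.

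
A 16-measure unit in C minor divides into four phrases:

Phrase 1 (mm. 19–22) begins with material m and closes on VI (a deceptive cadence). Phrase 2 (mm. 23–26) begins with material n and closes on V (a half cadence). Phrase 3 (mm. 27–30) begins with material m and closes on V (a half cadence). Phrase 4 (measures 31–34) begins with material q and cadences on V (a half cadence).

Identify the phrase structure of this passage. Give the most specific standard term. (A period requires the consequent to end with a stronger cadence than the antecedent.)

Phrase 4 ends with a half cadence, no stronger than phrase 2's half cadence, so the four phrases do not form a double period; nor do phrases 3–4 duplicate 1–2, so it is not a repeated period. With no phrase reaching a conclusive cadence, the passage is a phrase group.

phrase group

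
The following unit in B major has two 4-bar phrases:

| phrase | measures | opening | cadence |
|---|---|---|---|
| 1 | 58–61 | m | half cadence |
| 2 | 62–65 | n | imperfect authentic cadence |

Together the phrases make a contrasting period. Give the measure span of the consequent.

measures 62–65

The phrase ending with the weaker cadence (half cadence) is the antecedent; the one ending more conclusively (imperfect authentic cadence) is the consequent. The consequent is measures 62–65.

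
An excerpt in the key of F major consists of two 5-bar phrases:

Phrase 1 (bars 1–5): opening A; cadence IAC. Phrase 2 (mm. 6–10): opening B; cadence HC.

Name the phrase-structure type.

phrase group

The second phrase closes with a half cadence, which is not stronger than the first phrase's imperfect authentic cadence; without a weak→strong cadential pair there is no antecedent–consequent relationship, so this is a phrase group rather than a period.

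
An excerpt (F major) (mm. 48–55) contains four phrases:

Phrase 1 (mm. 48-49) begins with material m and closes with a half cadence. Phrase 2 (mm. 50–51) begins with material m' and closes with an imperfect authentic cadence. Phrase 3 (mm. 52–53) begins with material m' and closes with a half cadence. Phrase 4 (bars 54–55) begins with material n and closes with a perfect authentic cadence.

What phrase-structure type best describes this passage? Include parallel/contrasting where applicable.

Four phrases in two halves: the first half (mm. 48–51) ends with an imperfect authentic cadence, the second (mm. 52–55) with a perfect authentic cadence — a large antecedent–consequent pair, i.e. a double period.
Phrase 3 begins with the same material as phrase 1, making it parallel.

parallel double period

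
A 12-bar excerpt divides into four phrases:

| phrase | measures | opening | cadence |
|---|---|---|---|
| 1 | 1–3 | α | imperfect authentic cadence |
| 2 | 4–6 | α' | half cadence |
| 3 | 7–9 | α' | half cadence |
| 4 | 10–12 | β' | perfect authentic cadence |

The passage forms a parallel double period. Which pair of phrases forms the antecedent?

phrases 1 and 2

In a double period the first pair of phrases (ending half cadence) is the large antecedent and the second pair (ending perfect authentic cadence) is the large consequent; the antecedent is phrases 1 and 2.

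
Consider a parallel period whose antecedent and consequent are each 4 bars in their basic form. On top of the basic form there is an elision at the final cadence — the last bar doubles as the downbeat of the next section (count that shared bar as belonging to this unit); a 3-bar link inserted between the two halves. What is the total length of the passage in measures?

11 measures

Basic parallel period: 4 + 4 = 8 bars.
8 (basic form) + 3 (link) = 11.
The elision shares a bar with the next section but does not change this unit's count.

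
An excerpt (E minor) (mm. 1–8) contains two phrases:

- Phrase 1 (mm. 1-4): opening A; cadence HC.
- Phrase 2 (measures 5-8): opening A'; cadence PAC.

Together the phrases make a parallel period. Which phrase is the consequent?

The phrase ending with the weaker cadence (half cadence) is the antecedent; the one ending more conclusively (perfect authentic cadence) is the consequent. The consequent is phrase 2.

phrase 2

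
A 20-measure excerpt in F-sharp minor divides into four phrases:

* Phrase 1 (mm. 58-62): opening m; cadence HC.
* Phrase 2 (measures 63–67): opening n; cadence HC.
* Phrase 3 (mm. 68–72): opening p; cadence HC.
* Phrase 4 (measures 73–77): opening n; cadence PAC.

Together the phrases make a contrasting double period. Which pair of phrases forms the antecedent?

In a double period the first pair of phrases (ending half cadence) is the large antecedent and the second pair (ending perfect authentic cadence) is the large consequent; the antecedent is phrases 1 and 2.

phrases 1 and 2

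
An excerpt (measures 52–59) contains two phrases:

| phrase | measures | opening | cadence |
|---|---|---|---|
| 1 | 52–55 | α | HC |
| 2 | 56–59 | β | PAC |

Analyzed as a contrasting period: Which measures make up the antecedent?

measures 52–55

The antecedent is the phrase ending with the weaker cadence (half cadence, phrase 1) and the consequent the one ending more conclusively (perfect authentic cadence, phrase 2); the antecedent is bars 52–55.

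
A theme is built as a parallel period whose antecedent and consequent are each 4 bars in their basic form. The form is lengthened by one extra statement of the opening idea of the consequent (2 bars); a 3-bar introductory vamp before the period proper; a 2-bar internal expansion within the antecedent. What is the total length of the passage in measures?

Basic parallel period: 4 + 4 = 8 bars.
8 (basic form) + 2 (extra statement) + 3 (introduction) + 2 (internal expansion) = 15.

15 measures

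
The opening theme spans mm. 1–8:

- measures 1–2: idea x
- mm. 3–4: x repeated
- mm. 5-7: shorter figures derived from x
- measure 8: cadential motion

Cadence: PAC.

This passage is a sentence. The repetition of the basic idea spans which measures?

measures 3–4

The presentation of a sentence is the basic idea (measures 1–2) plus its repetition (mm. 3-4); the repetition of the basic idea is therefore bars 3–4.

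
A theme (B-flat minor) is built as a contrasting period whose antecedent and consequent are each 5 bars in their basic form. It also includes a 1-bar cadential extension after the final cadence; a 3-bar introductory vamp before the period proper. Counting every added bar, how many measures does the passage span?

14 measures

Basic contrasting period: 5 + 5 = 10 bars.
10 (basic form) + 1 (cadential extension) + 3 (introduction) = 14.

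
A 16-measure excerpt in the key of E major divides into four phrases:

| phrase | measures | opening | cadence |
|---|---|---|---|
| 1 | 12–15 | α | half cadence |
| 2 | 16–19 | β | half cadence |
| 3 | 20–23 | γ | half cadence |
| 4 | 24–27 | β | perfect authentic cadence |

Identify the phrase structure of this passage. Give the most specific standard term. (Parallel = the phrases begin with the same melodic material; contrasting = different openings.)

Four phrases in two halves: the first half (mm. 12–19) ends with a half cadence, the second (mm. 20–27) with a perfect authentic cadence — a large antecedent–consequent pair, i.e. a double period.
Phrase 3 begins with different material from phrase 1, making it contrasting.

contrasting double period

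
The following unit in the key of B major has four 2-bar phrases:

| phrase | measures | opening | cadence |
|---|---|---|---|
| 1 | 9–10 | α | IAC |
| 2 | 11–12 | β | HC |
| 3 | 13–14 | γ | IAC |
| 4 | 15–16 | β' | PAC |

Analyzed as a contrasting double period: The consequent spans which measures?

In a double period the four phrases pair into a large antecedent (phrases 1–2, ending half cadence) and a large consequent (phrases 3–4, ending perfect authentic cadence). The consequent spans bars 13–16.

measures 13–16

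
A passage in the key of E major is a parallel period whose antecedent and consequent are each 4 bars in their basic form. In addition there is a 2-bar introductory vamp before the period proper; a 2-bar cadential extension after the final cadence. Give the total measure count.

Basic parallel period: 4 + 4 = 8 bars.
8 (basic form) + 2 (introduction) + 2 (cadential extension) = 12.

12 measures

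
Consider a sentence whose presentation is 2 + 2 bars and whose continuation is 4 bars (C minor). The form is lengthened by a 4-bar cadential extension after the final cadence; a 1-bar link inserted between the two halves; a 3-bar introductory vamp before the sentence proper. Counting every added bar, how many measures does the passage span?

16 measures

Basic sentence: 2 + 2 + 4 = 8 bars.
8 (basic form) + 4 (cadential extension) + 1 (link) + 3 (introduction) = 16.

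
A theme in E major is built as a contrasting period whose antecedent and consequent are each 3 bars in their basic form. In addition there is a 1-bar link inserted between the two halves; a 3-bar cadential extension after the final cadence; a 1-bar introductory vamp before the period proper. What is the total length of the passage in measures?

Basic contrasting period: 3 + 3 = 6 bars.
6 (basic form) + 1 (link) + 3 (cadential extension) + 1 (introduction) = 11.

11 measures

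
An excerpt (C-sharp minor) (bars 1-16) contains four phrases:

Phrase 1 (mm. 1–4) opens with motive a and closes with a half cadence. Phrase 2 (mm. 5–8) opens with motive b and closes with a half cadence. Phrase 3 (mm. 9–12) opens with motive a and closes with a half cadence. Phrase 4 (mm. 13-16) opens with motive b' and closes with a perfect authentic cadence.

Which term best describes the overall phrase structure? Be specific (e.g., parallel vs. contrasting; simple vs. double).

parallel double period

Four phrases in two halves: the first half (bars 1–8) ends with a half cadence, the second (mm. 9–16) with a perfect authentic cadence — a large antecedent–consequent pair, i.e. a double period.
Phrase 3 begins with the same material as phrase 1, making it parallel.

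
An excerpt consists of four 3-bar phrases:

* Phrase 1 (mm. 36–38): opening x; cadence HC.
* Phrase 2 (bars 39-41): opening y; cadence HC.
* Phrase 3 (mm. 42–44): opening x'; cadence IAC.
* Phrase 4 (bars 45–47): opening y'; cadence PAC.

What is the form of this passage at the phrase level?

Four phrases in two halves: the first half (mm. 36–41) ends with a half cadence, the second (bars 42-47) with a perfect authentic cadence — a large antecedent–consequent pair, i.e. a double period.
Phrase 3 begins with the same material as phrase 1, making it parallel.

parallel double period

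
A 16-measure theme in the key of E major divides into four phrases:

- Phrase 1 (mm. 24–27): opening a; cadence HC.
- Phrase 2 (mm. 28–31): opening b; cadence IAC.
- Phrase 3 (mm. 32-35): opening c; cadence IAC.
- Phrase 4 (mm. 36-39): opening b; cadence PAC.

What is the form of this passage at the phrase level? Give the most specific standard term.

Four phrases in two halves: the first half (measures 24-31) ends with an imperfect authentic cadence, the second (measures 32–39) with a perfect authentic cadence — a large antecedent–consequent pair, i.e. a double period.
Phrase 3 begins with different material from phrase 1, making it contrasting.

contrasting double period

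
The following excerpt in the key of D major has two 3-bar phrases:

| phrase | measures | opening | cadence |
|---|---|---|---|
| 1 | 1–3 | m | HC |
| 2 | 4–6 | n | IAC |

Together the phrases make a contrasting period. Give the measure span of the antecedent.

The phrase ending with the weaker cadence (half cadence) is the antecedent; the one ending more conclusively (imperfect authentic cadence) is the consequent. The antecedent is measures 1–3.

measures 1–3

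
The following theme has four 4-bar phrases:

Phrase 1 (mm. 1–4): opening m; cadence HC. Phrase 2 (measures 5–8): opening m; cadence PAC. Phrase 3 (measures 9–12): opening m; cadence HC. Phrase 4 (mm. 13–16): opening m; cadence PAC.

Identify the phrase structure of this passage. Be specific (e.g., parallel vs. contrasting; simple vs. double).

The cadence pattern HC–PAC–HC–PAC is weak–strong twice, and phrases 3–4 restate phrases 1–2: a period heard twice, not a double period (which would end weakly at phrase 2).

repeated period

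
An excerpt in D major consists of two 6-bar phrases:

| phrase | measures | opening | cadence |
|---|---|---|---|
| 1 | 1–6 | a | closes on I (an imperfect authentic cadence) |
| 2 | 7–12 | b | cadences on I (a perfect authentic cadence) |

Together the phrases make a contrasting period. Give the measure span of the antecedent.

The phrase ending with the weaker cadence (imperfect authentic cadence) is the antecedent; the one ending more conclusively (perfect authentic cadence) is the consequent. The antecedent is measures 1–6.

measures 1–6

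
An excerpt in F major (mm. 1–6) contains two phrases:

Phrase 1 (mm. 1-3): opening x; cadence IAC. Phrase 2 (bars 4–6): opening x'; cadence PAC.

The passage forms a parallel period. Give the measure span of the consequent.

measures 4–6

The phrase ending with the weaker cadence (imperfect authentic cadence) is the antecedent; the one ending more conclusively (perfect authentic cadence) is the consequent. The consequent is measures 4–6.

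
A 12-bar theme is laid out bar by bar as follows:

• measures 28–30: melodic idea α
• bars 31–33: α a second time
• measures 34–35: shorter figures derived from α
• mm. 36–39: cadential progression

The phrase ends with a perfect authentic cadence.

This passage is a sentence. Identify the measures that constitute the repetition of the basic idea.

The presentation of a sentence is the basic idea (mm. 28–30) plus its repetition (mm. 31-33); the repetition of the basic idea is therefore measures 31–33.

measures 31–33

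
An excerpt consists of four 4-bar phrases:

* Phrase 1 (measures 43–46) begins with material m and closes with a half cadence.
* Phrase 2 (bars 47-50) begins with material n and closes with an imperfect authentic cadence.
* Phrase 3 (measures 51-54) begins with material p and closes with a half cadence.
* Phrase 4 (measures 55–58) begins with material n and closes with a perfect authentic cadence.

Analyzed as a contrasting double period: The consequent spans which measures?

measures 51–58

In a double period the four phrases pair into a large antecedent (phrases 1–2, ending imperfect authentic cadence) and a large consequent (phrases 3–4, ending perfect authentic cadence). The consequent spans measures 51–58.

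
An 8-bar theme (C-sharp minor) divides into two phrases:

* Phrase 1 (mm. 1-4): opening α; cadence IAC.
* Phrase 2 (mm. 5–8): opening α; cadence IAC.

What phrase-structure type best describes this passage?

repeated phrase

Both phrases have the same opening (α) and the same cadence (imperfect authentic cadence): the second is a restatement, not a consequent, so this is a repeated phrase rather than a period.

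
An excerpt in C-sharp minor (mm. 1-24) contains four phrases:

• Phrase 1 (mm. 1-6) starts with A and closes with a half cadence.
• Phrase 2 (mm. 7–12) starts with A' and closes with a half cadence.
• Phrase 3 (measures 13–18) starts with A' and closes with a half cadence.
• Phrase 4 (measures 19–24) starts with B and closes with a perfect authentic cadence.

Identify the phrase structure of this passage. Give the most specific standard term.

Four phrases in two halves: the first half (mm. 1-12) ends with a half cadence, the second (mm. 13–24) with a perfect authentic cadence — a large antecedent–consequent pair, i.e. a double period.
Phrase 3 begins with the same material as phrase 1, making it parallel.

parallel double period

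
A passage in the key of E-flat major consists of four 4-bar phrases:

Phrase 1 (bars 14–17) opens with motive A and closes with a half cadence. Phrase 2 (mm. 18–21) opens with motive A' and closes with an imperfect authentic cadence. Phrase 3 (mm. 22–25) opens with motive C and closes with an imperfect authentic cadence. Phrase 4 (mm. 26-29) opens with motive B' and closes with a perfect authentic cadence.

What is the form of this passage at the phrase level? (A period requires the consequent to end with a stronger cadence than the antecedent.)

contrasting double period

Four phrases in two halves: the first half (measures 14–21) ends with an imperfect authentic cadence, the second (mm. 22–29) with a perfect authentic cadence — a large antecedent–consequent pair, i.e. a double period.
Phrase 3 begins with different material from phrase 1, making it contrasting.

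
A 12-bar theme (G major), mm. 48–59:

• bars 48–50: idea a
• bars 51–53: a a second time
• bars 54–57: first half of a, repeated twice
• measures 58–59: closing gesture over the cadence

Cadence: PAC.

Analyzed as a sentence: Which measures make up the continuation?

After the presentation (mm. 48-53), the continuation covers the fragmentation through the cadence: mm. 54–59.

measures 54–59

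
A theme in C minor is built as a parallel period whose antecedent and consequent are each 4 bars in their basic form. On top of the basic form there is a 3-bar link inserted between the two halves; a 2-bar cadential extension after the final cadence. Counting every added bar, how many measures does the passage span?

Basic parallel period: 4 + 4 = 8 bars.
8 (basic form) + 3 (link) + 2 (cadential extension) = 13.

13 measures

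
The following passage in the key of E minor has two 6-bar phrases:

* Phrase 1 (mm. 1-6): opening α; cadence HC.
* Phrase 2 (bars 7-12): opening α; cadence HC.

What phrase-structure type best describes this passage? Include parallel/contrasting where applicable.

Both phrases have the same opening (α) and the same cadence (half cadence): the second is a restatement, not a consequent, so this is a repeated phrase rather than a period.

repeated phrase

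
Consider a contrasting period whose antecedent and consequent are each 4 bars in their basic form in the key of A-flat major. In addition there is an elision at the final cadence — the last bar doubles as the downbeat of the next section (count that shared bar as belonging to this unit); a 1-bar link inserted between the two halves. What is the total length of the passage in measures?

Basic contrasting period: 4 + 4 = 8 bars.
8 (basic form) + 1 (link) = 9.
The elision shares a bar with the next section but does not change this unit's count.

9 measures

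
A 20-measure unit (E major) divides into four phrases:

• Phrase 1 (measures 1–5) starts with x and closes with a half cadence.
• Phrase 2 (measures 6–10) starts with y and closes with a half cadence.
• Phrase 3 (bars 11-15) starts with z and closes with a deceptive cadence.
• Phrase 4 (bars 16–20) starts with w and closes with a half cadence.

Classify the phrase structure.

phrase group

Phrase 4 ends with a half cadence, no stronger than phrase 2's half cadence, so the four phrases do not form a double period; nor do phrases 3–4 duplicate 1–2, so it is not a repeated period. With no phrase reaching a conclusive cadence, the passage is a phrase group.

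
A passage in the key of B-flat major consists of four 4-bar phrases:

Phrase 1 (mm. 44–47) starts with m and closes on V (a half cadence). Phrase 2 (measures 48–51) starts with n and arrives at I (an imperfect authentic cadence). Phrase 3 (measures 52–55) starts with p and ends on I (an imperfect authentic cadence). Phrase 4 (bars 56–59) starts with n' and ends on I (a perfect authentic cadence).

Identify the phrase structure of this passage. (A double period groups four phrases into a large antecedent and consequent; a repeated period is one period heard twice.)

contrasting double period

Four phrases in two halves: the first half (bars 44–51) ends with an imperfect authentic cadence, the second (bars 52-59) with a perfect authentic cadence — a large antecedent–consequent pair, i.e. a double period.
Phrase 3 begins with different material from phrase 1, making it contrasting.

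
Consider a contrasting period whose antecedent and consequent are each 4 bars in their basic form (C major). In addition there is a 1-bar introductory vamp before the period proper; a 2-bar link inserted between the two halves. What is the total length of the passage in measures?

Basic contrasting period: 4 + 4 = 8 bars.
8 (basic form) + 1 (introduction) + 2 (link) = 11.

11 measures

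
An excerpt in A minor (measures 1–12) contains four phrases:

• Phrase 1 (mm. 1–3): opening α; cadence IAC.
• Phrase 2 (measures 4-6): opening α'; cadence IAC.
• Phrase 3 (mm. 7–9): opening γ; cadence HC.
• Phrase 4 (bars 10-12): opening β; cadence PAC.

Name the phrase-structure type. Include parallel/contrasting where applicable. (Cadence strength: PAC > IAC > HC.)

Four phrases in two halves: the first half (measures 1–6) ends with an imperfect authentic cadence, the second (measures 7-12) with a perfect authentic cadence — a large antecedent–consequent pair, i.e. a double period.
Phrase 3 begins with different material from phrase 1, making it contrasting.

contrasting double period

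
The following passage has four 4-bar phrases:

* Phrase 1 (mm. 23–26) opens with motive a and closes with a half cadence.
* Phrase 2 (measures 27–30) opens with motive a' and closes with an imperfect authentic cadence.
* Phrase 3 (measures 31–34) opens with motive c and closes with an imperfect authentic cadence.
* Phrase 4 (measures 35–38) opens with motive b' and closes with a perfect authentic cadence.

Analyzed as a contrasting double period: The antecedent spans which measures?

measures 23–30

In a double period the four phrases pair into a large antecedent (phrases 1–2, ending imperfect authentic cadence) and a large consequent (phrases 3–4, ending perfect authentic cadence). The antecedent spans mm. 23-30.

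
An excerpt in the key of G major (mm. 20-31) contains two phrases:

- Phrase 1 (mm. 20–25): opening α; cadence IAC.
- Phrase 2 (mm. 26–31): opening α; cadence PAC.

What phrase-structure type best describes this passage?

Phrase 1 ends with an imperfect authentic cadence (weaker) and phrase 2 with a perfect authentic cadence (stronger): antecedent + consequent = a period.
The two phrases open with the same material (α / α), so the period is parallel.

parallel period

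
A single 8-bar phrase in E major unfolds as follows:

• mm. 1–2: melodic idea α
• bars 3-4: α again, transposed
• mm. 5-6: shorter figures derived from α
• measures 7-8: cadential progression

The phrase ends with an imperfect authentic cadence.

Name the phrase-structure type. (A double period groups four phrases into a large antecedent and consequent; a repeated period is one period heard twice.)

sentence

Basic idea (mm. 1–2) + its repetition (mm. 3–4) form the presentation; fragmentation and cadence (mm. 5-8) form the continuation — the 8-bar whole is a sentence.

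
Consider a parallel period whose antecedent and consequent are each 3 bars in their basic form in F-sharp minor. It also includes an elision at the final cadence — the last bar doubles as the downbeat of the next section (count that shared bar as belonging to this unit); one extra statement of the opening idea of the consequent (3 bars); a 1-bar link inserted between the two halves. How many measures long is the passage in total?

10 measures

Basic parallel period: 3 + 3 = 6 bars.
6 (basic form) + 3 (extra statement) + 1 (link) = 10.
The elision shares a bar with the next section but does not change this unit's count.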